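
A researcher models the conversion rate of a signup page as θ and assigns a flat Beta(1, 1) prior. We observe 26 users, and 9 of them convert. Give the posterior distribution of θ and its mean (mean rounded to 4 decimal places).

Observing 9 successes and 17 failures updates Beta(1, 1) by adding the success and failure counts to the two shape parameters: α = 1+9 = 10, β = 1+17 = 18.
E[θ | data] = 10/(10+18) = 0.3571.

Posterior: Beta(10, 18); mean ≈ 0.3571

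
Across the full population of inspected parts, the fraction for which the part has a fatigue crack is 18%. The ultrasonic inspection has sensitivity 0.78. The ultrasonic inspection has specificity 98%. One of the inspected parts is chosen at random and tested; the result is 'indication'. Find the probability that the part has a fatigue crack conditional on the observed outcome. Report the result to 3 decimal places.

P(H | E) ≈ 0.895

Let H be the event that the part has a fatigue crack. P(H) = 0.18, so P(¬H) = 0.82. With E the 'indication' result, P(E|H) = 0.78 and P(E|¬H) = 0.02.
P(E) = 0.78·0.18 + 0.02·0.82 = 0.14040 + 0.016400 = 0.15680.
By Bayes' theorem, P(H|E) = 0.14040 / 0.15680 = 0.895.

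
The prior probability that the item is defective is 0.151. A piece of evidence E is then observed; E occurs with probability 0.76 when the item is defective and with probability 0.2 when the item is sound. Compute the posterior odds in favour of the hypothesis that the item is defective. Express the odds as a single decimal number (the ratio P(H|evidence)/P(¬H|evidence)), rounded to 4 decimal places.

Posterior odds ≈ 0.6759

Prior odds = 0.151/(1−0.151) = 0.17786. In log-odds, ln(0.17786) = -1.7268.
Add log likelihood ratio: ln(3.8000) = 1.3350.
Posterior log-odds = -0.39178, so posterior odds = exp(-0.39178) = 0.67585.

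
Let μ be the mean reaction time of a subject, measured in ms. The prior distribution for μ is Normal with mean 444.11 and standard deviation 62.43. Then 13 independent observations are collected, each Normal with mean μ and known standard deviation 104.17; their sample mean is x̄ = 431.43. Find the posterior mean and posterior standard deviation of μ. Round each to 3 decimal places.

Prior precision 1/τ₀² = 1/62.43² = 0.00025657; data precision n/σ² = 13/104.17² = 0.00119800.
Posterior precision = 0.00025657 + 0.00119800 = 0.00145458, giving posterior SD = 1/√0.00145458 = 26.220.
Posterior mean = (0.00025657·444.11 + 0.00119800·431.43) / 0.00145458 = 433.667.

Posterior mean ≈ 433.667; posterior SD ≈ 26.220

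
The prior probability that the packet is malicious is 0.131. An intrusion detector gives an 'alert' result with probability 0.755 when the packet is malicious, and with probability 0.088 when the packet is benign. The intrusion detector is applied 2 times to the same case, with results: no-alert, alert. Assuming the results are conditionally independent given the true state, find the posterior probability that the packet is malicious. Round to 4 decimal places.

With H the event that the packet is malicious, the joint likelihood of the observed sequence is P(data|H) = 0.245·0.755 = 0.18498 and P(data|¬H) = 0.912·0.088 = 0.080256.
Bayes: P(H|data) = 0.131·0.18498 / (0.131·0.18498 + 0.869·0.080256) = 0.024232/0.093974 = 0.2579.

Posterior P(H) ≈ 0.2579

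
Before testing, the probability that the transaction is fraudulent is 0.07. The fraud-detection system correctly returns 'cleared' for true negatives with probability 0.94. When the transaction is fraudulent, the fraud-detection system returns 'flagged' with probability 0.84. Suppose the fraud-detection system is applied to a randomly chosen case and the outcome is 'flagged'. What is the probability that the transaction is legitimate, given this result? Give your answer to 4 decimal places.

Write H for 'the transaction is fraudulent'. Prior odds H:¬H = 0.07/0.93 = 0.075269. For the 'flagged' outcome, the likelihood ratio is 0.84/0.06 = 14.000.
Posterior odds = 0.075269 × 14.000 = 1.0538, so P(H|E) = 1.0538/(1+1.0538) = 0.5131. Then P(¬H|E) = 1 − 0.5131 = 0.4869.

P(¬H | E) ≈ 0.4869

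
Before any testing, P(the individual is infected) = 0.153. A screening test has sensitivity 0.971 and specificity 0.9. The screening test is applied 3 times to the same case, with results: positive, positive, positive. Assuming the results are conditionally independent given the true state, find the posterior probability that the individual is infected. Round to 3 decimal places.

Let H be the event that the individual is infected; start with P(H) = 0.153. P('positive'|H) = 0.971, P('positive'|¬H) = 0.1.
Update on result 1 ('positive'): P(H) ← 0.971·0.1530 / (0.971·0.1530 + 0.1·0.8470) = 0.14856/0.23326 = 0.6369.
Update on result 2 ('positive'): P(H) ← 0.971·0.6369 / (0.971·0.6369 + 0.1·0.3631) = 0.61842/0.65473 = 0.9445.
Update on result 3 ('positive'): P(H) ← 0.971·0.9445 / (0.971·0.9445 + 0.1·0.0555) = 0.91715/0.92269 = 0.9940.

Posterior P(H) ≈ 0.994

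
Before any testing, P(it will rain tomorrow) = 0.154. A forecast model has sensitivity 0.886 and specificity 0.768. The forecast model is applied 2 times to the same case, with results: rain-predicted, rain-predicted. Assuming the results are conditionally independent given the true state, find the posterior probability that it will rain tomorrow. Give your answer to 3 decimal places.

With H the event that it will rain tomorrow, the joint likelihood of the observed sequence is P(data|H) = 0.886·0.886 = 0.78500 and P(data|¬H) = 0.232·0.232 = 0.053824.
Bayes: P(H|data) = 0.154·0.78500 / (0.154·0.78500 + 0.846·0.053824) = 0.12089/0.16642 = 0.7264.

Posterior P(H) ≈ 0.726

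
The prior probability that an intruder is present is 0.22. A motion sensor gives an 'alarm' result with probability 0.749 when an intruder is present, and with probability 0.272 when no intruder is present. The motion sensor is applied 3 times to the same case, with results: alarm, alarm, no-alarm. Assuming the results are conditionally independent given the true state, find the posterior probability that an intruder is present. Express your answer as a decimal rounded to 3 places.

Posterior P(H) ≈ 0.424

With H the event that an intruder is present, the joint likelihood of the observed sequence is P(data|H) = 0.749·0.749·0.251 = 0.14081 and P(data|¬H) = 0.272·0.272·0.728 = 0.053860.
Bayes: P(H|data) = 0.22·0.14081 / (0.22·0.14081 + 0.78·0.053860) = 0.030978/0.072990 = 0.4244.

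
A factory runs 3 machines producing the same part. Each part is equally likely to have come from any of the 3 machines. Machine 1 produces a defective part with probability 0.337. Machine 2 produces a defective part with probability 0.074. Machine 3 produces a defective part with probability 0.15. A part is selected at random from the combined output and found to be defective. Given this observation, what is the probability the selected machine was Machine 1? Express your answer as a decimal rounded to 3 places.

Posterior probability ≈ 0.601

P(defective|M1) = 0.337; P(defective|M2) = 0.074; P(defective|M3) = 0.15.
Prior × likelihood for each source: 0.333333·0.337=0.1123, 0.333333·0.074=0.02467, 0.333333·0.15=0.05000. Summing gives P(defective) = 0.18700.
P(Machine 1 | defective) = 0.1123 / 0.18700 = 0.601.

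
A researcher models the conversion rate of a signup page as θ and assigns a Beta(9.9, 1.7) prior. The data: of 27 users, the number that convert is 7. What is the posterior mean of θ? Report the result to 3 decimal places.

Posterior mean ≈ 0.438

Observing 7 successes and 20 failures updates Beta(9.9, 1.7) by adding the success and failure counts to the two shape parameters: α = 9.9+7 = 16.9, β = 1.7+20 = 21.7.
E[θ | data] = 16.9/(16.9+21.7) = 0.438.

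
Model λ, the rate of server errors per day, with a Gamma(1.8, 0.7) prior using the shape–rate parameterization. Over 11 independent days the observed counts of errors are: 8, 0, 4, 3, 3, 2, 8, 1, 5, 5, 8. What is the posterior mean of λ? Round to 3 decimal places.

Total count ∑xᵢ = 47 over n = 11 days.
Gamma is conjugate to the Poisson likelihood: posterior is Gamma(shape = 1.8+47 = 48.8, rate = 0.7+11 = 11.7).
Posterior mean = shape/rate = 48.8/11.7 = 4.171.

Posterior mean ≈ 4.171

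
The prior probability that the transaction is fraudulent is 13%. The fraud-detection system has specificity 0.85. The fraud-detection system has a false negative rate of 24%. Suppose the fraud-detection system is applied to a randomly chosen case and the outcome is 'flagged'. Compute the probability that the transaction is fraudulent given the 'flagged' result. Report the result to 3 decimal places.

Write H for 'the transaction is fraudulent'. Prior odds H:¬H = 0.13/0.87 = 0.14943. For the 'flagged' outcome, the likelihood ratio is 0.76/0.15 = 5.0667.
Posterior odds = 0.14943 × 5.0667 = 0.75709, so P(H|E) = 0.75709/(1+0.75709) = 0.431.

P(H | E) ≈ 0.431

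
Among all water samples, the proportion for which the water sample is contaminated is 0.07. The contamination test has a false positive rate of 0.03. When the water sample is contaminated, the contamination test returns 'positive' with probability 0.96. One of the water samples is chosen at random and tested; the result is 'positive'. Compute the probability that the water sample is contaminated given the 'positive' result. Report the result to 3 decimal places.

Let H be the event that the water sample is contaminated. P(H) = 0.07, so P(¬H) = 0.93. With E the 'positive' result, P(E|H) = 0.96 and P(E|¬H) = 0.03.
P(E) = 0.96·0.07 + 0.03·0.93 = 0.067200 + 0.027900 = 0.095100.
By Bayes' theorem, P(H|E) = 0.067200 / 0.095100 = 0.707.

P(H | E) ≈ 0.707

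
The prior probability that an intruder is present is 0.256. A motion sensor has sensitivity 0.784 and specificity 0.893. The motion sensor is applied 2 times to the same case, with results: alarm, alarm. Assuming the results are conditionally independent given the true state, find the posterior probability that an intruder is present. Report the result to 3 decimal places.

With H the event that an intruder is present, the joint likelihood of the observed sequence is P(data|H) = 0.784·0.784 = 0.61466 and P(data|¬H) = 0.107·0.107 = 0.011449.
Bayes: P(H|data) = 0.256·0.61466 / (0.256·0.61466 + 0.744·0.011449) = 0.15735/0.16587 = 0.9486.

Posterior P(H) ≈ 0.949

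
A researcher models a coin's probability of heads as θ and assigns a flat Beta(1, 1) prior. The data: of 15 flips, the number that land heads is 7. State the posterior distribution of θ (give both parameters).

The binomial likelihood is conjugate to the Beta prior: with 7 successes and 8 failures, the posterior is Beta(1+7, 1+8) = Beta(8, 9).

Posterior: Beta(8, 9)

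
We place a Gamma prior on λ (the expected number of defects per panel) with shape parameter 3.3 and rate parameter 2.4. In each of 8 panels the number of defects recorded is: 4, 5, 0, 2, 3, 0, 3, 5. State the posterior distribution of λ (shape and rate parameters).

The Poisson likelihood adds the total count to the shape and the number of exposure periods to the rate. Here ∑xᵢ = 22 and n = 8, so shape 3.3→25.3 and rate 2.4→10.4.

Posterior: Gamma(shape=25.3, rate=10.4)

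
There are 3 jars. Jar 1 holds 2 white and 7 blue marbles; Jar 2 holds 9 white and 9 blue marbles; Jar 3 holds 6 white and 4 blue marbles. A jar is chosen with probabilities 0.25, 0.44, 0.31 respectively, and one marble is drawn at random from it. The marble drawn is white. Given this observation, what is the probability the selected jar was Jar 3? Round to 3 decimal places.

P(white|Jar 1) = 0.2222; P(white|Jar 2) = 0.5; P(white|Jar 3) = 0.6.
Prior × likelihood for each source: 0.25·0.2222=0.05556, 0.44·0.5=0.2200, 0.31·0.6=0.1860. Summing gives P(white) = 0.46156.
P(Jar 3 | white) = 0.1860 / 0.46156 = 0.403.

Posterior probability ≈ 0.403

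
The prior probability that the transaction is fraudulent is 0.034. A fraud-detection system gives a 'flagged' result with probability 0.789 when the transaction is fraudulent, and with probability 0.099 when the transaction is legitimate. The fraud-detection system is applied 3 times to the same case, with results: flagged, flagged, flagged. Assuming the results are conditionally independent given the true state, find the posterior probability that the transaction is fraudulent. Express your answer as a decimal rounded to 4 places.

Posterior P(H) ≈ 0.9469

With H the event that the transaction is fraudulent, the joint likelihood of the observed sequence is P(data|H) = 0.789·0.789·0.789 = 0.49117 and P(data|¬H) = 0.099·0.099·0.099 = 0.00097030.
Bayes: P(H|data) = 0.034·0.49117 / (0.034·0.49117 + 0.966·0.00097030) = 0.016700/0.017637 = 0.9469.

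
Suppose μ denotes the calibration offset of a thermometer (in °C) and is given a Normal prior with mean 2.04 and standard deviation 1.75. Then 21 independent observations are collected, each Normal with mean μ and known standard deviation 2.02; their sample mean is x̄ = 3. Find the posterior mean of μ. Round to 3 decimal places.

Posterior mean ≈ 2.943

Prior precision 1/τ₀² = 1/1.75² = 0.326531; data precision n/σ² = 21/2.02² = 5.14655.
Posterior precision = 0.326531 + 5.14655 = 5.47308.
Posterior mean = (0.326531·2.04 + 5.14655·3) / 5.47308 = 2.943.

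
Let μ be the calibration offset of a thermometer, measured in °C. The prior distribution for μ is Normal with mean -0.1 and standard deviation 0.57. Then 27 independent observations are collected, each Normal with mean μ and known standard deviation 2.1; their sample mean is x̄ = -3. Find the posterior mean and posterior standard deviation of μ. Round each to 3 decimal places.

With known σ, the Normal prior is conjugate. Weight on the data is w = (n/σ²)/(n/σ² + 1/τ₀²) = 6.12245/(6.12245+3.07787) = 0.66546.
Posterior mean = w·x̄ + (1−w)·μ₀ = 0.66546·-3 + 0.33454·-0.1 = -2.030. Posterior variance = 1/(6.12245+3.07787) = 0.108692, so SD = 0.330.

Posterior mean ≈ -2.030; posterior SD ≈ 0.330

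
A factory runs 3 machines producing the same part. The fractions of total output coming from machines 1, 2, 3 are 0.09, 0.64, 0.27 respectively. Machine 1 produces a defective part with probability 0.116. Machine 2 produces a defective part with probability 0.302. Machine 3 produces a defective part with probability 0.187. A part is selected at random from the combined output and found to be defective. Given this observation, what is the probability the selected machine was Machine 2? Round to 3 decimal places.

Tabulate prior·likelihood by source: [1] prior 0.09, lik 0.116, product 0.01044; [2] prior 0.64, lik 0.302, product 0.1933; [3] prior 0.27, lik 0.187, product 0.05049.
Normalizing constant = 0.25421; the posterior for Machine 2 is its product over the sum, 0.1933/0.25421 = 0.760.

Posterior probability ≈ 0.760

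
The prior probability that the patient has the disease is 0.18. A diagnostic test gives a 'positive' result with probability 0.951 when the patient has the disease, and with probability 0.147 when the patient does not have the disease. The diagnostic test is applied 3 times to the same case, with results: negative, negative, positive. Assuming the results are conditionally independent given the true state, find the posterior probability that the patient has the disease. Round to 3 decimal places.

With H the event that the patient has the disease, the joint likelihood of the observed sequence is P(data|H) = 0.049·0.049·0.951 = 0.0022834 and P(data|¬H) = 0.853·0.853·0.147 = 0.10696.
Bayes: P(H|data) = 0.18·0.0022834 / (0.18·0.0022834 + 0.82·0.10696) = 0.00041100/0.088117 = 0.0047.

Posterior P(H) ≈ 0.005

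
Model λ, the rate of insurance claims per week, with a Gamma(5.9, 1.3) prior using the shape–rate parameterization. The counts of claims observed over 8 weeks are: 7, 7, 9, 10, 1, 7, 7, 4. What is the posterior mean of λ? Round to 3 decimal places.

Posterior mean ≈ 6.226

Total count ∑xᵢ = 52 over n = 8 weeks.
Gamma is conjugate to the Poisson likelihood: posterior is Gamma(shape = 5.9+52 = 57.9, rate = 1.3+8 = 9.3).
E[λ | data] = 57.9/9.3 = 6.226.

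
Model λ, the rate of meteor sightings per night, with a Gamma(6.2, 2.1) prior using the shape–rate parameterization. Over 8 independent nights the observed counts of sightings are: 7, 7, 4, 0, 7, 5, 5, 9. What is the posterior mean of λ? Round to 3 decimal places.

Posterior mean ≈ 4.970

The Poisson likelihood adds the total count to the shape and the number of exposure periods to the rate. Here ∑xᵢ = 44 and n = 8, so shape 6.2→50.2 and rate 2.1→10.1.
Posterior mean = shape/rate = 50.2/10.1 = 4.970.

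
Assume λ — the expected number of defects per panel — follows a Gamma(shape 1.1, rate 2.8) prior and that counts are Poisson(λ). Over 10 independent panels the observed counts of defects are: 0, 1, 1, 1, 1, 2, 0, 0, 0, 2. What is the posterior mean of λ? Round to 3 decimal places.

Total count ∑xᵢ = 8 over n = 10 panels.
Gamma is conjugate to the Poisson likelihood: posterior is Gamma(shape = 1.1+8 = 9.1, rate = 2.8+10 = 12.8).
E[λ | data] = 9.1/12.8 = 0.711.

Posterior mean ≈ 0.711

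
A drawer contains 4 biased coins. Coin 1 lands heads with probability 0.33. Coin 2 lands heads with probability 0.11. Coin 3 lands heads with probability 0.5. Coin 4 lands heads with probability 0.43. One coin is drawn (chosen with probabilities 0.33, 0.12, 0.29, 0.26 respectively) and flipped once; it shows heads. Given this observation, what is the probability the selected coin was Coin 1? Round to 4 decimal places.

Posterior probability ≈ 0.2874

P(heads|C1) = 0.33; P(heads|C2) = 0.11; P(heads|C3) = 0.5; P(heads|C4) = 0.43.
Prior × likelihood for each source: 0.33·0.33=0.1089, 0.12·0.11=0.01320, 0.29·0.5=0.1450, 0.26·0.43=0.1118. Summing gives P(heads) = 0.37890.
P(Coin 1 | heads) = 0.1089 / 0.37890 = 0.2874.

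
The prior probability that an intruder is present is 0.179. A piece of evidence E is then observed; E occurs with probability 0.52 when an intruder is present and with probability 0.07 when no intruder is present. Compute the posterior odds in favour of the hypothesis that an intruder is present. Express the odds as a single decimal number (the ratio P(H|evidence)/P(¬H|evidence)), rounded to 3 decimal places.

Prior odds = 0.179/(1−0.179) = 0.21803.
Likelihood ratio for E = 0.52/0.07 = 7.4286.
Posterior odds = prior odds × LR = 1.6196.

Posterior odds ≈ 1.620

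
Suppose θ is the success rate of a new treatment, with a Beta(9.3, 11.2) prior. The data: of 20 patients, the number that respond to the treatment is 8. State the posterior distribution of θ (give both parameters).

Observing 8 successes and 12 failures updates Beta(9.3, 11.2) by adding the success and failure counts to the two shape parameters: α = 9.3+8 = 17.3, β = 11.2+12 = 23.2.

Posterior: Beta(17.3, 23.2)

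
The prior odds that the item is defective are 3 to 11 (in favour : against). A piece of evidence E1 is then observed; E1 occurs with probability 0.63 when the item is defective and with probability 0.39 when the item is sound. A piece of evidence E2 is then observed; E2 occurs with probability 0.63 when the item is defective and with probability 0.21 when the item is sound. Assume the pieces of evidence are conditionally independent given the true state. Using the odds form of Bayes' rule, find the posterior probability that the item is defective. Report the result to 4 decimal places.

Posterior probability ≈ 0.5693

Prior odds = 3/11 = 0.27273.
Likelihood ratio for E1 = 0.63/0.39 = 1.6154.
Likelihood ratio for E2 = 0.63/0.21 = 3.0000.
Posterior odds = prior odds × LR₁ × LR₂ = 1.3217.
Posterior probability = odds/(1+odds) = 1.3217/2.3217 = 0.5693.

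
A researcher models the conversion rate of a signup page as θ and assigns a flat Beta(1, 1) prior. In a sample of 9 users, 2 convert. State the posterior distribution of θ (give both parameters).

The binomial likelihood is conjugate to the Beta prior: with 2 successes and 7 failures, the posterior is Beta(1+2, 1+7) = Beta(3, 8).

Posterior: Beta(3, 8)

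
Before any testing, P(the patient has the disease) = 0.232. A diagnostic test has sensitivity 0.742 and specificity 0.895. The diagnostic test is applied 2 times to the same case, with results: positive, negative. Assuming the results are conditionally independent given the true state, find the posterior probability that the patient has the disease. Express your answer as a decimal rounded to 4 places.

Posterior P(H) ≈ 0.3809

With H the event that the patient has the disease, the joint likelihood of the observed sequence is P(data|H) = 0.742·0.258 = 0.19144 and P(data|¬H) = 0.105·0.895 = 0.093975.
Bayes: P(H|data) = 0.232·0.19144 / (0.232·0.19144 + 0.768·0.093975) = 0.044413/0.11659 = 0.3809.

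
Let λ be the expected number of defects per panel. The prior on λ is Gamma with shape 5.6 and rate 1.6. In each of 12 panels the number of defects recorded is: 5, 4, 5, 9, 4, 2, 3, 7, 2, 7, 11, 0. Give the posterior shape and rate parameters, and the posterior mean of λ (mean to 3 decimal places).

Total count ∑xᵢ = 59 over n = 12 panels.
Gamma is conjugate to the Poisson likelihood: posterior is Gamma(shape = 5.6+59 = 64.6, rate = 1.6+12 = 13.6).
E[λ | data] = 64.6/13.6 = 4.750.

Posterior: Gamma(shape=64.6, rate=13.6); mean ≈ 4.750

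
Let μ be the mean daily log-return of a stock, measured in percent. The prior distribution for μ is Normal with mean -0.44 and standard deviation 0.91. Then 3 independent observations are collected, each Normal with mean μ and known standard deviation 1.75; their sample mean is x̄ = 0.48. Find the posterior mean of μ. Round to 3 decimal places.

Posterior mean ≈ -0.028

Prior precision 1/τ₀² = 1/0.91² = 1.20758; data precision n/σ² = 3/1.75² = 0.979592.
Posterior precision = 1.20758 + 0.979592 = 2.18718.
Posterior mean = (1.20758·-0.44 + 0.979592·0.48) / 2.18718 = -0.028.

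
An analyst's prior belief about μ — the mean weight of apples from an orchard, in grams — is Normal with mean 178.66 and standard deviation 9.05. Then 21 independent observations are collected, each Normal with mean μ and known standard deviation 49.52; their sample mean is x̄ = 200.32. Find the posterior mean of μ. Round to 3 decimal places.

With known σ, the Normal prior is conjugate. Weight on the data is w = (n/σ²)/(n/σ² + 1/τ₀²) = 0.00856363/(0.00856363+0.0122096) = 0.41224.
Posterior mean = w·x̄ + (1−w)·μ₀ = 0.41224·200.32 + 0.58776·178.66 = 187.589.

Posterior mean ≈ 187.589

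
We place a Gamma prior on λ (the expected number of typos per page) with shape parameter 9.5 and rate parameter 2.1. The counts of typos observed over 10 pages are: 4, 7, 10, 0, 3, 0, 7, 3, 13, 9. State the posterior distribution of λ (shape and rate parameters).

Total count ∑xᵢ = 56 over n = 10 pages.
Gamma is conjugate to the Poisson likelihood: posterior is Gamma(shape = 9.5+56 = 65.5, rate = 2.1+10 = 12.1).

Posterior: Gamma(shape=65.5, rate=12.1)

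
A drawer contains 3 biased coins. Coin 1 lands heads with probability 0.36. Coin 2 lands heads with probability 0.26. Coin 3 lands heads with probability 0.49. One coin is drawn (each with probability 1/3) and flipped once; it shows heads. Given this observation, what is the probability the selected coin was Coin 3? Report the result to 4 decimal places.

P(heads|C1) = 0.36; P(heads|C2) = 0.26; P(heads|C3) = 0.49.
Prior × likelihood for each source: 0.333333·0.36=0.1200, 0.333333·0.26=0.08667, 0.333333·0.49=0.1633. Summing gives P(heads) = 0.37000.
P(Coin 3 | heads) = 0.1633 / 0.37000 = 0.4414.

Posterior probability ≈ 0.4414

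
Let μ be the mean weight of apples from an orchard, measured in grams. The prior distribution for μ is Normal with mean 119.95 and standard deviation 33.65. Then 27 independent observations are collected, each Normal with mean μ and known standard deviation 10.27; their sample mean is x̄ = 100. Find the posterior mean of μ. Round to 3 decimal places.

Prior precision 1/τ₀² = 1/33.65² = 0.00088314; data precision n/σ² = 27/10.27² = 0.255990.
Posterior precision = 0.00088314 + 0.255990 = 0.256873.
Posterior mean = (0.00088314·119.95 + 0.255990·100) / 0.256873 = 100.069.

Posterior mean ≈ 100.069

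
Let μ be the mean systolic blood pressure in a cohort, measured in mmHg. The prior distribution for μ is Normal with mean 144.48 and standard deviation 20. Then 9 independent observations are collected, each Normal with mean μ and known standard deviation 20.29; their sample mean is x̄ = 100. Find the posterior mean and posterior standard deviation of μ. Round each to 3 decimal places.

Prior precision 1/τ₀² = 1/20² = 0.00250000; data precision n/σ² = 9/20.29² = 0.0218614.
Posterior precision = 0.00250000 + 0.0218614 = 0.0243614, giving posterior SD = 1/√0.0243614 = 6.407.
Posterior mean = (0.00250000·144.48 + 0.0218614·100) / 0.0243614 = 104.565.

Posterior mean ≈ 104.565; posterior SD ≈ 6.407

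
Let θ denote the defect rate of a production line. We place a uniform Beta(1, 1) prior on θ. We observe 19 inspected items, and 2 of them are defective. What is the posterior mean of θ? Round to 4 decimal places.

Posterior mean ≈ 0.1429

The binomial likelihood is conjugate to the Beta prior: with 2 successes and 17 failures, the posterior is Beta(1+2, 1+17) = Beta(3, 18).
Posterior mean = α/(α+β) = 3/21 = 0.1429.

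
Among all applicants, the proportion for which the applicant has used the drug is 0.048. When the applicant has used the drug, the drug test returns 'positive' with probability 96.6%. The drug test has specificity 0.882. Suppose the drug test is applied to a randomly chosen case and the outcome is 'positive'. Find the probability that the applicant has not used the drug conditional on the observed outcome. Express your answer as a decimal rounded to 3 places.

Write H for 'the applicant has used the drug'. Prior odds H:¬H = 0.048/0.952 = 0.050420. For the 'positive' outcome, the likelihood ratio is 0.966/0.118 = 8.1864.
Posterior odds = 0.050420 × 8.1864 = 0.41276, so P(H|E) = 0.41276/(1+0.41276) = 0.292. Then P(¬H|E) = 1 − 0.292 = 0.708.

P(¬H | E) ≈ 0.708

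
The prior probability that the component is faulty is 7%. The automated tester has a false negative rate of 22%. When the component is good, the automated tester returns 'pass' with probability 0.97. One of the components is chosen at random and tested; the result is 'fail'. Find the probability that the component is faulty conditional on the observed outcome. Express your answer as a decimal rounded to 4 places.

Write H for 'the component is faulty'. Prior odds H:¬H = 0.07/0.93 = 0.075269. For the 'fail' outcome, the likelihood ratio is 0.78/0.03 = 26.000.
Posterior odds = 0.075269 × 26.000 = 1.9570, so P(H|E) = 1.9570/(1+1.9570) = 0.6618.

P(H | E) ≈ 0.6618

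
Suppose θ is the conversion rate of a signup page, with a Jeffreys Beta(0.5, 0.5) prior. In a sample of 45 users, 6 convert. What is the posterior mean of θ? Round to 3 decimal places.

Posterior mean ≈ 0.141

Observing 6 successes and 39 failures updates Beta(0.5, 0.5) by adding the success and failure counts to the two shape parameters: α = 0.5+6 = 6.5, β = 0.5+39 = 39.5.
E[θ | data] = 6.5/(6.5+39.5) = 0.141.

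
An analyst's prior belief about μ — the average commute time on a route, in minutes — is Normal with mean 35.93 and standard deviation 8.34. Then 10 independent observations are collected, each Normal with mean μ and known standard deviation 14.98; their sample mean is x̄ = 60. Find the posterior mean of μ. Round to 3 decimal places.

Posterior mean ≈ 54.129

Prior precision 1/τ₀² = 1/8.34² = 0.0143770; data precision n/σ² = 10/14.98² = 0.0445632.
Posterior precision = 0.0143770 + 0.0445632 = 0.0589402.
Posterior mean = (0.0143770·35.93 + 0.0445632·60) / 0.0589402 = 54.129.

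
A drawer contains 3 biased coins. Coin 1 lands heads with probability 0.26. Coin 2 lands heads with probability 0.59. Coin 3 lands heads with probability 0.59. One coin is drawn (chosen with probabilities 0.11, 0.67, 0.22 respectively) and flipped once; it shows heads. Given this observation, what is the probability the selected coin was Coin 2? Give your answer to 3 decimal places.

Posterior probability ≈ 0.714

Tabulate prior·likelihood by source: [1] prior 0.11, lik 0.26, product 0.02860; [2] prior 0.67, lik 0.59, product 0.3953; [3] prior 0.22, lik 0.59, product 0.1298.
Normalizing constant = 0.55370; the posterior for Coin 2 is its product over the sum, 0.3953/0.55370 = 0.714.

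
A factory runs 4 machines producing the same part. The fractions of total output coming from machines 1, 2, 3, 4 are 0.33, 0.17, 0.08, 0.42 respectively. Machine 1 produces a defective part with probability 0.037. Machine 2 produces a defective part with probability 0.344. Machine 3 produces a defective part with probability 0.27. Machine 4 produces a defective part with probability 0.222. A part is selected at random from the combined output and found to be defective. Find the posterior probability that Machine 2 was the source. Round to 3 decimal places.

Posterior probability ≈ 0.315

P(defective|M1) = 0.037; P(defective|M2) = 0.344; P(defective|M3) = 0.27; P(defective|M4) = 0.222.
Prior × likelihood for each source: 0.33·0.037=0.01221, 0.17·0.344=0.05848, 0.08·0.27=0.02160, 0.42·0.222=0.09324. Summing gives P(defective) = 0.18553.
P(Machine 2 | defective) = 0.05848 / 0.18553 = 0.315.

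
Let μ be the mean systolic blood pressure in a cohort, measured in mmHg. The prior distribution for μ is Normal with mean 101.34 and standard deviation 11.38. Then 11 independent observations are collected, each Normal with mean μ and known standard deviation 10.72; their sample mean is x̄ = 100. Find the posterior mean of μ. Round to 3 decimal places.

Posterior mean ≈ 100.100

Prior precision 1/τ₀² = 1/11.38² = 0.00772175; data precision n/σ² = 11/10.72² = 0.0957201.
Posterior precision = 0.00772175 + 0.0957201 = 0.103442.
Posterior mean = (0.00772175·101.34 + 0.0957201·100) / 0.103442 = 100.100.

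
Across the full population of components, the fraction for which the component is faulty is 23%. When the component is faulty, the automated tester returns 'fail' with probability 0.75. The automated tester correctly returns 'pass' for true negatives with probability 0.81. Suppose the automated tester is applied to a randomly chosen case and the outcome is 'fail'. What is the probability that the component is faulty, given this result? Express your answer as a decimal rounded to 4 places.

P(H | E) ≈ 0.5411

Write H for 'the component is faulty'. Prior odds H:¬H = 0.23/0.77 = 0.29870. For the 'fail' outcome, the likelihood ratio is 0.75/0.19 = 3.9474.
Posterior odds = 0.29870 × 3.9474 = 1.1791, so P(H|E) = 1.1791/(1+1.1791) = 0.5411.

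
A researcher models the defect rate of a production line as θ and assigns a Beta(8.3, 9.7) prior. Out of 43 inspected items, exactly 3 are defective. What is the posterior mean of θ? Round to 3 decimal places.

Posterior mean ≈ 0.185

Observing 3 successes and 40 failures updates Beta(8.3, 9.7) by adding the success and failure counts to the two shape parameters: α = 8.3+3 = 11.3, β = 9.7+40 = 49.7.
Posterior mean = α/(α+β) = 11.3/61 = 0.185.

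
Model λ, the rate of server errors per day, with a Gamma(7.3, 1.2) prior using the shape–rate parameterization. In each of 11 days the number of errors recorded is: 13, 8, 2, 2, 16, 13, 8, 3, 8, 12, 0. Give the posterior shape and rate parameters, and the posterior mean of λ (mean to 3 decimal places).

Posterior: Gamma(shape=92.3, rate=12.2); mean ≈ 7.566

Total count ∑xᵢ = 85 over n = 11 days.
Gamma is conjugate to the Poisson likelihood: posterior is Gamma(shape = 7.3+85 = 92.3, rate = 1.2+11 = 12.2).
E[λ | data] = 92.3/12.2 = 7.566.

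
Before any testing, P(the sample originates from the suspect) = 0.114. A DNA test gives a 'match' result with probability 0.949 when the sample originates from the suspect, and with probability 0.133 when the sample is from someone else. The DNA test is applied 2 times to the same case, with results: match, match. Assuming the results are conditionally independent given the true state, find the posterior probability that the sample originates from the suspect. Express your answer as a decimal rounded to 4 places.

Posterior P(H) ≈ 0.8676

Let H be the event that the sample originates from the suspect; start with P(H) = 0.114. P('match'|H) = 0.949, P('match'|¬H) = 0.133.
Update on result 1 ('match'): P(H) ← 0.949·0.1140 / (0.949·0.1140 + 0.133·0.8860) = 0.10819/0.22602 = 0.4786.
Update on result 2 ('match'): P(H) ← 0.949·0.4786 / (0.949·0.4786 + 0.133·0.5214) = 0.45424/0.52358 = 0.8676.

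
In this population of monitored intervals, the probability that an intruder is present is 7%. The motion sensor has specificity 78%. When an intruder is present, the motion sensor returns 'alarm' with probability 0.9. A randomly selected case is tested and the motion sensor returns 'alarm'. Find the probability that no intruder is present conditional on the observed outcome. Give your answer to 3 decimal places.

P(¬H | E) ≈ 0.765

Let H be the event that an intruder is present. P(H) = 0.07, so P(¬H) = 0.93. With E the 'alarm' result, P(E|H) = 0.9 and P(E|¬H) = 0.22.
P(E) = 0.9·0.07 + 0.22·0.93 = 0.063000 + 0.20460 = 0.26760.
By Bayes' theorem, P(H|E) = 0.063000 / 0.26760 = 0.235. Hence P(¬H|E) = 1 − 0.235 = 0.765.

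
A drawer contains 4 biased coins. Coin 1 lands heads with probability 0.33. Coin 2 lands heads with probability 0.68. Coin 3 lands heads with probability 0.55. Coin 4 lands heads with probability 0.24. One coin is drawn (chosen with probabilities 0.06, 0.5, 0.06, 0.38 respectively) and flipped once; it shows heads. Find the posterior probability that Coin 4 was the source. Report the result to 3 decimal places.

Posterior probability ≈ 0.188

Tabulate prior·likelihood by source: [1] prior 0.06, lik 0.33, product 0.01980; [2] prior 0.5, lik 0.68, product 0.3400; [3] prior 0.06, lik 0.55, product 0.03300; [4] prior 0.38, lik 0.24, product 0.09120.
Normalizing constant = 0.48400; the posterior for Coin 4 is its product over the sum, 0.09120/0.48400 = 0.188.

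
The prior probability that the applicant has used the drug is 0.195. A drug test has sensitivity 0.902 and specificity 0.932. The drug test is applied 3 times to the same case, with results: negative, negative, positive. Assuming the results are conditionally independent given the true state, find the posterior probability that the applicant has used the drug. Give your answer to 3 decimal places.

With H the event that the applicant has used the drug, the joint likelihood of the observed sequence is P(data|H) = 0.098·0.098·0.902 = 0.0086628 and P(data|¬H) = 0.932·0.932·0.068 = 0.059066.
Bayes: P(H|data) = 0.195·0.0086628 / (0.195·0.0086628 + 0.805·0.059066) = 0.0016892/0.049238 = 0.0343.

Posterior P(H) ≈ 0.034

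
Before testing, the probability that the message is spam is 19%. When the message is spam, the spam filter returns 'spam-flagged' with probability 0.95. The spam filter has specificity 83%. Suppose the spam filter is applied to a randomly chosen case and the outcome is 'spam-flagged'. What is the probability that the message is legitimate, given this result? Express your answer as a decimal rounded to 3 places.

P(¬H | E) ≈ 0.433

Let H be the event that the message is spam. P(H) = 0.19, so P(¬H) = 0.81. With E the 'spam-flagged' result, P(E|H) = 0.95 and P(E|¬H) = 0.17.
P(E) = 0.95·0.19 + 0.17·0.81 = 0.18050 + 0.13770 = 0.31820.
By Bayes' theorem, P(H|E) = 0.18050 / 0.31820 = 0.567. Hence P(¬H|E) = 1 − 0.567 = 0.433.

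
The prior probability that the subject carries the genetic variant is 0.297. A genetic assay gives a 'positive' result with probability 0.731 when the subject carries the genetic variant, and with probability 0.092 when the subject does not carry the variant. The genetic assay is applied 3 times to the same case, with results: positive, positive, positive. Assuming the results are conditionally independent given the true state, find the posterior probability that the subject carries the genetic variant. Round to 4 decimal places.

With H the event that the subject carries the genetic variant, the joint likelihood of the observed sequence is P(data|H) = 0.731·0.731·0.731 = 0.39062 and P(data|¬H) = 0.092·0.092·0.092 = 0.00077869.
Bayes: P(H|data) = 0.297·0.39062 / (0.297·0.39062 + 0.703·0.00077869) = 0.11601/0.11656 = 0.9953.

Posterior P(H) ≈ 0.9953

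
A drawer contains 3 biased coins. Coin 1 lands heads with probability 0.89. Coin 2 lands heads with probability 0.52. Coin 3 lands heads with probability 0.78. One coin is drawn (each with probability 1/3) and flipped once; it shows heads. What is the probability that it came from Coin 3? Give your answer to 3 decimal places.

Posterior probability ≈ 0.356

Tabulate prior·likelihood by source: [1] prior 0.333333, lik 0.89, product 0.2967; [2] prior 0.333333, lik 0.52, product 0.1733; [3] prior 0.333333, lik 0.78, product 0.2600.
Normalizing constant = 0.73000; the posterior for Coin 3 is its product over the sum, 0.2600/0.73000 = 0.356.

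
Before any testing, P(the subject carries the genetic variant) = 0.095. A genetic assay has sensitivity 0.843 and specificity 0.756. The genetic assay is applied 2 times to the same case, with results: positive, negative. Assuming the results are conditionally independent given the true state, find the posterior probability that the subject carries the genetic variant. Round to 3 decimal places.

Let H be the event that the subject carries the genetic variant; start with P(H) = 0.095. P('positive'|H) = 0.843, P('positive'|¬H) = 0.244.
Update on result 1 ('positive'): P(H) ← 0.843·0.0950 / (0.843·0.0950 + 0.244·0.9050) = 0.080085/0.30090 = 0.2661.
Update on result 2 ('negative'): P(H) ← 0.157·0.2661 / (0.157·0.2661 + 0.756·0.7339) = 0.041785/0.59658 = 0.0700.

Posterior P(H) ≈ 0.070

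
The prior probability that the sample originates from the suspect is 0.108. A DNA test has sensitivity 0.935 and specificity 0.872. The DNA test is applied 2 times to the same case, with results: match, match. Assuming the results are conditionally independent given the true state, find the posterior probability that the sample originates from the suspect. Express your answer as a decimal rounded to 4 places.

With H the event that the sample originates from the suspect, the joint likelihood of the observed sequence is P(data|H) = 0.935·0.935 = 0.87423 and P(data|¬H) = 0.128·0.128 = 0.016384.
Bayes: P(H|data) = 0.108·0.87423 / (0.108·0.87423 + 0.892·0.016384) = 0.094416/0.10903 = 0.8660.

Posterior P(H) ≈ 0.8660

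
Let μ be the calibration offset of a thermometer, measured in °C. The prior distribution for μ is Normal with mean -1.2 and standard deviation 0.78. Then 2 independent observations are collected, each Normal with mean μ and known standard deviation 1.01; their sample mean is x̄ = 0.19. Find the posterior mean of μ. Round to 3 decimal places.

Posterior mean ≈ -0.444

Prior precision 1/τ₀² = 1/0.78² = 1.64366; data precision n/σ² = 2/1.01² = 1.96059.
Posterior precision = 1.64366 + 1.96059 = 3.60425.
Posterior mean = (1.64366·-1.2 + 1.96059·0.19) / 3.60425 = -0.444.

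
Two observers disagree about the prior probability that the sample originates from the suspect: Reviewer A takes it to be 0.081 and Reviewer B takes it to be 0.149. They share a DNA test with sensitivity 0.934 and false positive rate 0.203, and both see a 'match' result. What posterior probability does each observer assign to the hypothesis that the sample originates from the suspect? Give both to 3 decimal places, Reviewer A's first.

P('+'|H) = 0.934, P('+'|¬H) = 0.203.
Reviewer A: numerator 0.934·0.081 = 0.075654; evidence = 0.075654+0.203·0.919 = 0.26221; posterior = 0.289.
Reviewer B: numerator 0.934·0.149 = 0.13917; evidence = 0.13917+0.203·0.851 = 0.31192; posterior = 0.446.

Reviewer A: 0.289; Reviewer B: 0.446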